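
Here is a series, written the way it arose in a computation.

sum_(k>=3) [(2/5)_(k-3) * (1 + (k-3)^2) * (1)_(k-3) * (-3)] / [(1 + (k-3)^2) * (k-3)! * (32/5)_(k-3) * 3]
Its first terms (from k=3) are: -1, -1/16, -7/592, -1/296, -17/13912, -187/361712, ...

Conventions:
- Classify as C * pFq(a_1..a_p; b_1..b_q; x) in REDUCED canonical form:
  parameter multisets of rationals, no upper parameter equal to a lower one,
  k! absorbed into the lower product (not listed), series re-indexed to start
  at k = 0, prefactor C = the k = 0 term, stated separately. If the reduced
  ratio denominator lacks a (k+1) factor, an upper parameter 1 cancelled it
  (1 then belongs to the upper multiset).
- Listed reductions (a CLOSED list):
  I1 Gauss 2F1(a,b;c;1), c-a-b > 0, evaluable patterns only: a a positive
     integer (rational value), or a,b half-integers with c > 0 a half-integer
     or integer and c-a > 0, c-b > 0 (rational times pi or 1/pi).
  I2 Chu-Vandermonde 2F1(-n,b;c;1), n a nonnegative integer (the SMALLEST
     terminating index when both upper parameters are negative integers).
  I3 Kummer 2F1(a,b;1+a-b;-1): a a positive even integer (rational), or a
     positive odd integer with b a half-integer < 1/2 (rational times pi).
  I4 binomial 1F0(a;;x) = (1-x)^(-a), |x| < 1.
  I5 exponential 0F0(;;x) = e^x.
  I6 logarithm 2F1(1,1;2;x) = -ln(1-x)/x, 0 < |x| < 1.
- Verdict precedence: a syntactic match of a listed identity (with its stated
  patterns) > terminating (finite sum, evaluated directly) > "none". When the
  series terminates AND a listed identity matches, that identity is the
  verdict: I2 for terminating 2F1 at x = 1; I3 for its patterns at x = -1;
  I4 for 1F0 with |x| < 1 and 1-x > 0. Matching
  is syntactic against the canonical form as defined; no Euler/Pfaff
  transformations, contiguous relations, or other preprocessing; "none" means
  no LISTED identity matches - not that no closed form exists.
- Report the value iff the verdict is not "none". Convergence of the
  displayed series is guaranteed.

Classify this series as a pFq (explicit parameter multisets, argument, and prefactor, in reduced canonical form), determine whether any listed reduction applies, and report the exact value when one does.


x = 1 here; the reduced form reads 2F1, upper {2/5, 1}, lower {32/5}, C = -1. Verdict: Gauss (I1, integer-parameter pattern) matches (x = 1: the Gamma ratio telescopes since c-a-b = 5 > 0 and a = 1 in Z>0). Value: -27/25.

The tell: t_0 = -1 here, and the constant factors (C = -1, x = 1) combine into one prefactor.
Ratio: r(k) = 1 * (k+2/5) (k+1) / [(k+32/5) (k+1)] ; factor over Q: parameters, x = 1, and C = -1.


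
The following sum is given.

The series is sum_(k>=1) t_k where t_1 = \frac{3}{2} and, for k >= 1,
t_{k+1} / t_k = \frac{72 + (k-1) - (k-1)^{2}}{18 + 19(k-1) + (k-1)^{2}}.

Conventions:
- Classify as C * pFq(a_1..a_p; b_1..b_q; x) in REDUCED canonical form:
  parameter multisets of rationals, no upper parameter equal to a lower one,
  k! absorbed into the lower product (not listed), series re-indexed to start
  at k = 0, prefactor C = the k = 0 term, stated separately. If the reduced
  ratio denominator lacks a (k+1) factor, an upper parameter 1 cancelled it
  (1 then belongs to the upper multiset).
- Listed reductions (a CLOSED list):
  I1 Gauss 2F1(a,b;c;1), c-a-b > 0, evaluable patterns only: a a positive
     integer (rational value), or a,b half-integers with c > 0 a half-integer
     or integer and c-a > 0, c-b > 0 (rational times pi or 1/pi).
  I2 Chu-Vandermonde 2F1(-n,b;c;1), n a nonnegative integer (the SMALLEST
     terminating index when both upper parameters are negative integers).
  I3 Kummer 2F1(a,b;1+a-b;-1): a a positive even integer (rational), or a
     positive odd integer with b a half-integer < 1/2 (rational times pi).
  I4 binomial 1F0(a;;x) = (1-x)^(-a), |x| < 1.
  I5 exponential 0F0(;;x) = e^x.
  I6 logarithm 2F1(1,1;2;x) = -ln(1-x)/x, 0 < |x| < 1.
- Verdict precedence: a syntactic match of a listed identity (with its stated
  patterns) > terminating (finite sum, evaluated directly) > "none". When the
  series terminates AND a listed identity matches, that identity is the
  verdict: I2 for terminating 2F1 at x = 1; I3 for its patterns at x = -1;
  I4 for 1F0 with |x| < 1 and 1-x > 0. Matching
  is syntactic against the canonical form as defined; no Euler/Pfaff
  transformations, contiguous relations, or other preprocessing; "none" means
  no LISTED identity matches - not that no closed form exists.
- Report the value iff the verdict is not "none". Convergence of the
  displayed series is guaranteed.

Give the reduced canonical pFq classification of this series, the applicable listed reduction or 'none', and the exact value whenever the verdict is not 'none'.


The series (x = -1) is 2F1: upper {-9, 8}, lower {18}, prefactor \frac{3}{2}. Verdict: the Kummer evaluation I3 matches (x = -1; c = 18 equals 1+a-b for upper {-9, 8}: listed pattern). Its exact value is 51.

Key observation: with t_0 = \frac{3}{2}, the expanded ratio factors over Q; C = 3/2, roots give parameters.
Step ratio: r(k) = -1 * (k-9) (k+8) / [(k+18) (k+1)] - poly over poly, x = -1 from leading terms; C = \frac{3}{2} at k = 0.


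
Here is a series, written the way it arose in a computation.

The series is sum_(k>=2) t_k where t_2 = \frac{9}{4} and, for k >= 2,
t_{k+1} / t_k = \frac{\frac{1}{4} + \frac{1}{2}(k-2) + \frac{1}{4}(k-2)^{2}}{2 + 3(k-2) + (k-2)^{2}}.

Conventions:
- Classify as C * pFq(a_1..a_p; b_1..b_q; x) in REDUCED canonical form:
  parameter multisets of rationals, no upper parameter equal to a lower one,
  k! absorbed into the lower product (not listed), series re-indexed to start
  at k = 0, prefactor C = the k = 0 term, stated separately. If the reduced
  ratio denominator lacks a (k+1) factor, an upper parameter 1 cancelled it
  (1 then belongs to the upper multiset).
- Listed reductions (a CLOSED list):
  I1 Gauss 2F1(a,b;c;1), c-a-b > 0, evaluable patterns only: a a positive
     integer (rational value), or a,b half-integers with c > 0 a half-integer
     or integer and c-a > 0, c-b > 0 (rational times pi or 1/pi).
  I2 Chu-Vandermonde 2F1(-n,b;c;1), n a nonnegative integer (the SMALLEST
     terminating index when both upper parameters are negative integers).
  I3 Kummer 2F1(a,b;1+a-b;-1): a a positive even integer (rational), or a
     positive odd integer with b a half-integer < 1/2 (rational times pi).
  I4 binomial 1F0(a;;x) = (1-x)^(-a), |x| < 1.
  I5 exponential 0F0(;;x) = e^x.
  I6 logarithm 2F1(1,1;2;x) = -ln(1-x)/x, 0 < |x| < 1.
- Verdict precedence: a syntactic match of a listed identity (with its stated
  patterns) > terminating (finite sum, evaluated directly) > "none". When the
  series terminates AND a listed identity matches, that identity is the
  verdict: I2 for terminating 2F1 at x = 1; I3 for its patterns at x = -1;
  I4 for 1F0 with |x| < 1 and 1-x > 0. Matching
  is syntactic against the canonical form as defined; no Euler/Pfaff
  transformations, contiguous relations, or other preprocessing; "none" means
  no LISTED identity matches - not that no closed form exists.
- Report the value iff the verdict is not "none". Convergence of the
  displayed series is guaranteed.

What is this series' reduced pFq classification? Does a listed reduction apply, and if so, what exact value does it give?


Key step: t_0 = \frac{9}{4} here, and roots of the ratio polynomials (prefactor 9/4) are the negated parameters.
Adjacent-term ratio: r(k) = \frac{1}{4} * (k+1) (k+1) / [(k+2) (k+1)] - poly over poly, x = \frac{1}{4} from leading terms; C = \frac{9}{4} at k = 0.

Reduced: x = \frac{1}{4}, 2F1, upper = {1, 1}, lower = {2}, C = \frac{9}{4}. Verdict: logarithm (I6) applies (the logarithm: parameters (1,1;2), x = \frac{1}{4}). Exact value: \left(-9\right) \cdot \ln\left(\frac{3}{4}\right).


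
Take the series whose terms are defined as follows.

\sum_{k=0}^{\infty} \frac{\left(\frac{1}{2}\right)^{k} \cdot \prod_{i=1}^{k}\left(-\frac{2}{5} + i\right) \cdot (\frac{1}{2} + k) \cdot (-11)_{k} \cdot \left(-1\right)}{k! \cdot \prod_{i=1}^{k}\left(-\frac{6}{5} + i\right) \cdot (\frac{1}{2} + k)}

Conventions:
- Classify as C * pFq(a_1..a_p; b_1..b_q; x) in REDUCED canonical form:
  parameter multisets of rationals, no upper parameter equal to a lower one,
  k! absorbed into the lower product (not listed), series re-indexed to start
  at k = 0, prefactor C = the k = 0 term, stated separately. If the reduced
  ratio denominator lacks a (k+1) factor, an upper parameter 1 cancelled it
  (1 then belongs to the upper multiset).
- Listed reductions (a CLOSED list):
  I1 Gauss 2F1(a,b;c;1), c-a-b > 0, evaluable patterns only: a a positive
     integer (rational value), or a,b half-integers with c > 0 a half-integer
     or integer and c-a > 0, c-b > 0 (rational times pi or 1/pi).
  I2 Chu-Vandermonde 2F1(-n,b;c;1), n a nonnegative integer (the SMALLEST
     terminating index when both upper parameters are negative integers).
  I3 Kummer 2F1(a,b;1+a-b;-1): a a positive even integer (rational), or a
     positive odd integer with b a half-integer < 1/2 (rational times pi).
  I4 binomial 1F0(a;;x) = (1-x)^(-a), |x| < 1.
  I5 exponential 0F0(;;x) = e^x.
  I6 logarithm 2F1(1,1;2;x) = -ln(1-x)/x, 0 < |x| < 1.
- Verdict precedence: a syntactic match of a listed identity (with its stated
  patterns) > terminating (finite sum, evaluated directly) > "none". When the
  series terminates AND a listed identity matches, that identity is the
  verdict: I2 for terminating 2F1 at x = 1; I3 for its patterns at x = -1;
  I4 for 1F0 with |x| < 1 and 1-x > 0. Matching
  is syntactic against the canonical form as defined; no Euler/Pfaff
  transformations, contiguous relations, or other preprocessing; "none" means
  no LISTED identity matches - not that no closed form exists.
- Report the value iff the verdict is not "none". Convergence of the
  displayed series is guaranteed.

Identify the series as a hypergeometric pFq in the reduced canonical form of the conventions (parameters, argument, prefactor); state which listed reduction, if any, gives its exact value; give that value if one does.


x = \frac{1}{2} here; the reduced form reads 2F1, upper {-11, \frac{3}{5}}, lower {-\frac{1}{5}}, C = -1. Verdict: terminating (-11 upstairs). 12 nonzero terms in all; added directly. Sum: -\frac{27265625}{58749824}.

First insight: t_0 being -1, k + 1/2 divides numerator and denominator alike; C = -1 after cancelling.
Adjacent-term ratio: r(k) = \frac{1}{2} * (k-11) (k+\frac{3}{5}) / [(k-\frac{1}{5}) (k+1)] - rational; roots negated = parameters, x = \frac{1}{2}, C = -1.


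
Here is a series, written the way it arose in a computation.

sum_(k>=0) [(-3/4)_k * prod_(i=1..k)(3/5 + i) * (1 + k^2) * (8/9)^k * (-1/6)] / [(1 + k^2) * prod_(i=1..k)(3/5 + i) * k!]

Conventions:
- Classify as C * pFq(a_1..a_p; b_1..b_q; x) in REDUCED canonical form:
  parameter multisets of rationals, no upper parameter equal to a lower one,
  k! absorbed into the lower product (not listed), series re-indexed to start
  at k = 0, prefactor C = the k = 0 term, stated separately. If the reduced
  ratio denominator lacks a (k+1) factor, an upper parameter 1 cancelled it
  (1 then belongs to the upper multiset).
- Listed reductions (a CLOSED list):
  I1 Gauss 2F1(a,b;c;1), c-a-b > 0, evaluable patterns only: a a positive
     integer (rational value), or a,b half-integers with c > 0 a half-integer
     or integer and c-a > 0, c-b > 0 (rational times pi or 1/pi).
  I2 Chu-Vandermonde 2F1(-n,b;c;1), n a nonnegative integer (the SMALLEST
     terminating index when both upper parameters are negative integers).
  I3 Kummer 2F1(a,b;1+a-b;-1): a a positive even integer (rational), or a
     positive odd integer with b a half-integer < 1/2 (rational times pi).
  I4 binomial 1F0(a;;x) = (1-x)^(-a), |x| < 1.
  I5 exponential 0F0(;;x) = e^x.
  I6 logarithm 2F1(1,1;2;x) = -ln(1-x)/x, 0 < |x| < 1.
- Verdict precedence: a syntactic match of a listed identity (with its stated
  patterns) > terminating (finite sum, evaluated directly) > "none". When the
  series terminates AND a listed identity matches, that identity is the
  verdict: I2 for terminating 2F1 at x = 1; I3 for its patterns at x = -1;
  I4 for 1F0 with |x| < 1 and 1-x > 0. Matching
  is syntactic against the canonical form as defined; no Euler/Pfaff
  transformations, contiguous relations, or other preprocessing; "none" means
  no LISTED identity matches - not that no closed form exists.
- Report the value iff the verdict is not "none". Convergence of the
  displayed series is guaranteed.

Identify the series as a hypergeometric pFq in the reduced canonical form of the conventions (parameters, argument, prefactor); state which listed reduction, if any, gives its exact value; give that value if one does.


Classification (C = -1/6): 1F0 with upper {-3/4}, lower {-}, argument x = 8/9. Verdict: this is the I4 binomial reduction (the 1F0 binomial series: exponent 3/4, x = 8/9). Sum: (-1/6) * (1/9)^(3/4).

The tell: t_0 = -1/6 here, and the running product (C = -1/6) telescopes to a rising factorial.
Step ratio: r(k) = (8/9) * (k-3/4) / [(k+1)] - rational in k, leading ratio (8/9); with t_0 = -1/6, classification follows.


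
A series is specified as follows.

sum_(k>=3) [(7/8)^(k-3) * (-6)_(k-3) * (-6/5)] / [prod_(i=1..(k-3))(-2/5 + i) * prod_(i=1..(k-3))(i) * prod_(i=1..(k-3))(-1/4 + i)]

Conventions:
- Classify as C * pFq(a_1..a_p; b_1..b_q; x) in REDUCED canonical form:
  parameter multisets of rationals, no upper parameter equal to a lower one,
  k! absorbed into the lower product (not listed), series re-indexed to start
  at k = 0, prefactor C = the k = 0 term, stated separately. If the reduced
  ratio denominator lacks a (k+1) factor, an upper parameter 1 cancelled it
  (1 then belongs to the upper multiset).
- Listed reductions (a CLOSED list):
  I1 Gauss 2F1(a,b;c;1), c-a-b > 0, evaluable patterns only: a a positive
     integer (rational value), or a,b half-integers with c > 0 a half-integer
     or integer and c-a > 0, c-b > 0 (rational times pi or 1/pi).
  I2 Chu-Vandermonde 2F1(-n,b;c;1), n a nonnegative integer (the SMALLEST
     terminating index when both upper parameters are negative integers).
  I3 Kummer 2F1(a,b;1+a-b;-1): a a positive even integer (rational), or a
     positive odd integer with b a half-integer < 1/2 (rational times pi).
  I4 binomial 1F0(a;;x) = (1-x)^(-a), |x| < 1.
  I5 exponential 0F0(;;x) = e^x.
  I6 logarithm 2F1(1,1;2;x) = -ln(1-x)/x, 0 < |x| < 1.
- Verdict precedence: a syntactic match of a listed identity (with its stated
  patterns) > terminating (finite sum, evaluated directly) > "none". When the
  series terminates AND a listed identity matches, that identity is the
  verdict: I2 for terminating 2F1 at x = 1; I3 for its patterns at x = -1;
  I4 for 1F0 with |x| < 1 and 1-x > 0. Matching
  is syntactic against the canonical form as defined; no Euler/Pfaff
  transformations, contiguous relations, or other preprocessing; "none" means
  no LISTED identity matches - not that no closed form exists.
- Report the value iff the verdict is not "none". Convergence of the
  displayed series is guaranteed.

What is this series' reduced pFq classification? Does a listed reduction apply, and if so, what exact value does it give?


With C = -6/5: the canonical form is 1F2(-6; 3/5, 3/4; 7/8). Verdict: terminating - upper -6 stops the sum at k = 6; the 7 terms are added exactly. Sum: 4246196296651/1192148305920.

First insight: t_0 being -6/5, the product of the first k integers (C = -6/5) is k!.
Adjacent-term ratio: r(k) = (7/8) * (k-6) / [(k+3/5) (k+3/4) (k+1)] - rational in k. x = (7/8); t_0 = -6/5; negate the roots.


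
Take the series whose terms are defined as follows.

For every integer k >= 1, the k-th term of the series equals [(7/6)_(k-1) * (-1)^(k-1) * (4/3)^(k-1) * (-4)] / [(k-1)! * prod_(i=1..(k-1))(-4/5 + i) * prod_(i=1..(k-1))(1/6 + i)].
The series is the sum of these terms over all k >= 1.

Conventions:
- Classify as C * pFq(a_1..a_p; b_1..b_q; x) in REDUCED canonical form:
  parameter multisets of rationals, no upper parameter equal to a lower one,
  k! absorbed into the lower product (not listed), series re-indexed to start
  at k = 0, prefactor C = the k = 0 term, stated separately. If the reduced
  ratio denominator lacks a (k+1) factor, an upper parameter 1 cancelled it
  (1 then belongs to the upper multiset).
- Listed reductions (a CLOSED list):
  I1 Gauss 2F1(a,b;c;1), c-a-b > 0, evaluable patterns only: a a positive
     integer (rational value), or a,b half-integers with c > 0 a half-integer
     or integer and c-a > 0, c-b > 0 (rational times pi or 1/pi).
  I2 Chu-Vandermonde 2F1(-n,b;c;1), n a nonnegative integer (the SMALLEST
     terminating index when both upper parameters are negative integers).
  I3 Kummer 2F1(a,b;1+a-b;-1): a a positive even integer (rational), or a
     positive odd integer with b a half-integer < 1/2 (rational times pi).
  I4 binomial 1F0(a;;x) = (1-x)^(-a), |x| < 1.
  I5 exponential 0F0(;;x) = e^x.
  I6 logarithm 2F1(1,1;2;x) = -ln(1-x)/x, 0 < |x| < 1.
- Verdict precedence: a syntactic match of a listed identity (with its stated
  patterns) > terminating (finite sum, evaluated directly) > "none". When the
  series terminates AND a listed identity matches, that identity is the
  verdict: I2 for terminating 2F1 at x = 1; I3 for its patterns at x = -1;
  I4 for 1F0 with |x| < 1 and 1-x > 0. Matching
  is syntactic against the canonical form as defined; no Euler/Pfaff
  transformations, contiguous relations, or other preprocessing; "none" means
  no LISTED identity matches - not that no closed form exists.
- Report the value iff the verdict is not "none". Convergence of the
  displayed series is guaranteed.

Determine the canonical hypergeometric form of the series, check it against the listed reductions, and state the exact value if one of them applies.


Prefactor -4, argument -4/3: 0F1 with upper {-} over lower {1/5}. Verdict: none. Every listed pattern misses the 0F1 form at -4/3, upper {-}.

Key step: t_0 = -4 here, and the parameter 7/6 appears in both the upper and lower lists and cancels.
Adjacent-term ratio: r(k) = (-4/3) * 1 / [(k+1/5) (k+1)] - rational; roots negated = parameters, x = (-4/3), C = -4.


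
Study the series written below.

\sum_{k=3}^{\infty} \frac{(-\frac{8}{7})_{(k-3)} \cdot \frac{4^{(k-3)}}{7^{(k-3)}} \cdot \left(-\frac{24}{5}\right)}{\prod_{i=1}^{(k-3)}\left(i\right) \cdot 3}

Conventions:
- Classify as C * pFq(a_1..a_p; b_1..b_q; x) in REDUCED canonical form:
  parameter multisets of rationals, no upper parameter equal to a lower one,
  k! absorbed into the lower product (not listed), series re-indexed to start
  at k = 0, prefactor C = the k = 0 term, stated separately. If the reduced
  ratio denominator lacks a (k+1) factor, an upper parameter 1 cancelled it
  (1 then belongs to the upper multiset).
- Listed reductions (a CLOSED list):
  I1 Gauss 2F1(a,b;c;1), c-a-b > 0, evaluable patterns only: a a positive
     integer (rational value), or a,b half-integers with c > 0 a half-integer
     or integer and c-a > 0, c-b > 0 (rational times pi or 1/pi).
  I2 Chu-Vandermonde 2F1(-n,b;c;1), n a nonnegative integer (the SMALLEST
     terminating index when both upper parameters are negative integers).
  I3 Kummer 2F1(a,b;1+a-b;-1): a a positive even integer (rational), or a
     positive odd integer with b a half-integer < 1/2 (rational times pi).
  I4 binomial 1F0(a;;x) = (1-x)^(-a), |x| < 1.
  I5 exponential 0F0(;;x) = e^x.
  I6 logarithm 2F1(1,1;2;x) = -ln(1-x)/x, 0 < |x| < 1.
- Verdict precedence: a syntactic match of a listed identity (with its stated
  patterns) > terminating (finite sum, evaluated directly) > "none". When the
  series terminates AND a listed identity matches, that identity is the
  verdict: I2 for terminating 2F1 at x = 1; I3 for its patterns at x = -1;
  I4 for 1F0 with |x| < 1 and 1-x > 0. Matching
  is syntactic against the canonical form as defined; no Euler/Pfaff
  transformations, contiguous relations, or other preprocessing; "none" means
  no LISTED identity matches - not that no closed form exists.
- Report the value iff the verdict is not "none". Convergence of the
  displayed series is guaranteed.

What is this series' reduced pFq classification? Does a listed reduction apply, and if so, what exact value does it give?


At argument \frac{4}{7}: a 1F0 with upper {-\frac{8}{7}}, lower {-}, scaled by C = -\frac{8}{5}. Verdict at x = \frac{4}{7}: binomial (I4) matches (the 1F0 binomial series: exponent 8/7, x = \frac{4}{7}). Exact value: \left(-\frac{8}{5}\right) \cdot \left(\frac{3}{7}\right)^{\frac{8}{7}}.

The tell: t_0 being -\frac{8}{5}, the constant factors (prefactor -8/5) combine into one prefactor.
Adjacent-term ratio: r(k) = \frac{4}{7} * (k-\frac{8}{7}) / [(k+1)] - rational in k, leading ratio \frac{4}{7}; with t_0 = -\frac{8}{5}, classification follows.


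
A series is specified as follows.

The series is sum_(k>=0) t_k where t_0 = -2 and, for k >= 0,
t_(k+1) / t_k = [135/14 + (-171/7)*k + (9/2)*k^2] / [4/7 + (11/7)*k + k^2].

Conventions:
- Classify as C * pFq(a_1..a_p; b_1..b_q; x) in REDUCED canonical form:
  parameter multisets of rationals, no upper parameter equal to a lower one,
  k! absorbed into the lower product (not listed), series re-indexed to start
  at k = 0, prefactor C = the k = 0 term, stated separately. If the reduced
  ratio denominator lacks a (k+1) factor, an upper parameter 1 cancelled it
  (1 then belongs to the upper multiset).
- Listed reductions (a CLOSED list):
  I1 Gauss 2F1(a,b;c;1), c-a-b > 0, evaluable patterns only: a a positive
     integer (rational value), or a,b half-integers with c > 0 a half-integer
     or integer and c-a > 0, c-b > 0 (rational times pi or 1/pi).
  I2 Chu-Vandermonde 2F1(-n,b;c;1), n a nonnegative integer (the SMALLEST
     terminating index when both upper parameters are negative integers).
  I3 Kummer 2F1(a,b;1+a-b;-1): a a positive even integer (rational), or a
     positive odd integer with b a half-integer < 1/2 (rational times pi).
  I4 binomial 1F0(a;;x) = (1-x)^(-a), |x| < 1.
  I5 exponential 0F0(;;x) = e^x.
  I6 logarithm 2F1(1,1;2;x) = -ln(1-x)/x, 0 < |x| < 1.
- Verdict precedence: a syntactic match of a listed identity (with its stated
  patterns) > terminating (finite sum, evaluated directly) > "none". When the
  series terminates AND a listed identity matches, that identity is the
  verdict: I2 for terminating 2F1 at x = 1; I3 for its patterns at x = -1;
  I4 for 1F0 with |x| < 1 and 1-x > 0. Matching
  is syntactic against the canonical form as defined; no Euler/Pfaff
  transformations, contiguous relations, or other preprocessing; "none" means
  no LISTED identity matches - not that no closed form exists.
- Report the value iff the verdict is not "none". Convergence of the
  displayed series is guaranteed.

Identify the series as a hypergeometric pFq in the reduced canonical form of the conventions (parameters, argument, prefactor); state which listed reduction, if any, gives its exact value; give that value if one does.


Prefactor -2, argument 9/2: 2F1 with upper {-5, -3/7} over lower {4/7}. Verdict: terminating at k = 5: the factor (-5)_k kills every later term; summing the 6 survivors is exact. Sum: -2336173/28160.

Key observation: t_0 = -2 here, and roots of the ratio polynomials (C = -2) are the negated parameters.
Term ratio: r(k) = (9/2) * (k-5) (k-3/7) / [(k+4/7) (k+1)] - rational in k, leading ratio (9/2); with t_0 = -2, classification follows.


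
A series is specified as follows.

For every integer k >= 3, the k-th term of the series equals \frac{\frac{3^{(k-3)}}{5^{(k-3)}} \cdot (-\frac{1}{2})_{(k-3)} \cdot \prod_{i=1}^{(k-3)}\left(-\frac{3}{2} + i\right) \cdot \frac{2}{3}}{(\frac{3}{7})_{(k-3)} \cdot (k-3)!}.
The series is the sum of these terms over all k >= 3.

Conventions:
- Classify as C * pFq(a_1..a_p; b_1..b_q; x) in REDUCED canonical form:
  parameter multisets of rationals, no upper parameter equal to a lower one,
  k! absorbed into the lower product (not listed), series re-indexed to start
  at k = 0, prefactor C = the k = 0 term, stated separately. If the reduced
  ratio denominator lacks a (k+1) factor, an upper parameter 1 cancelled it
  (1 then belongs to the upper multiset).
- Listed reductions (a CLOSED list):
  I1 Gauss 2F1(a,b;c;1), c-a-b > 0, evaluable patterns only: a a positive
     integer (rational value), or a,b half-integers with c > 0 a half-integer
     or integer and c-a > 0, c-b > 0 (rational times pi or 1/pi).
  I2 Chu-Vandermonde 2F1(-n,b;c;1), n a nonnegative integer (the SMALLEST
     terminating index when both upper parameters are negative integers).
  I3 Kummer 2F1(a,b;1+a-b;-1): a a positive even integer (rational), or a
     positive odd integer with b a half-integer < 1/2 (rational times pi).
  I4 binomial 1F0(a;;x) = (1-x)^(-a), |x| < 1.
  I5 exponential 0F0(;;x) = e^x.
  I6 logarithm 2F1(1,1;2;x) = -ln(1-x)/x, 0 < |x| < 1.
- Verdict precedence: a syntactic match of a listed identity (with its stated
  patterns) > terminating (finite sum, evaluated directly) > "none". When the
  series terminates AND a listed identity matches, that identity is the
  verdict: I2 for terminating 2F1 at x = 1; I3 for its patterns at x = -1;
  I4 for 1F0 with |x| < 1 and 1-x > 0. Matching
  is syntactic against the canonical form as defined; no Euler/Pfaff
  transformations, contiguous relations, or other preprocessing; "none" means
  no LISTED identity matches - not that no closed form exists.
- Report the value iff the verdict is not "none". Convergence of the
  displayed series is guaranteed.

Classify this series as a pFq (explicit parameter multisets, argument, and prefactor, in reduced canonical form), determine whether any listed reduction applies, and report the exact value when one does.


The series (x = \frac{3}{5}) is 2F1: upper {-\frac{1}{2}, -\frac{1}{2}}, lower {\frac{3}{7}}, prefactor \frac{2}{3}. Verdict: none. Every listed pattern misses the 2F1 form at \frac{3}{5}, upper {-\frac{1}{2}, -\frac{1}{2}}.

The tell: t_0 being \frac{2}{3}, the running product (C = 2/3) telescopes to a rising factorial.
Step ratio: r(k) = \frac{3}{5} * (k-\frac{1}{2}) (k-\frac{1}{2}) / [(k+\frac{3}{7}) (k+1)] ; factor over Q: parameters, x = \frac{3}{5}, and C = \frac{2}{3}.


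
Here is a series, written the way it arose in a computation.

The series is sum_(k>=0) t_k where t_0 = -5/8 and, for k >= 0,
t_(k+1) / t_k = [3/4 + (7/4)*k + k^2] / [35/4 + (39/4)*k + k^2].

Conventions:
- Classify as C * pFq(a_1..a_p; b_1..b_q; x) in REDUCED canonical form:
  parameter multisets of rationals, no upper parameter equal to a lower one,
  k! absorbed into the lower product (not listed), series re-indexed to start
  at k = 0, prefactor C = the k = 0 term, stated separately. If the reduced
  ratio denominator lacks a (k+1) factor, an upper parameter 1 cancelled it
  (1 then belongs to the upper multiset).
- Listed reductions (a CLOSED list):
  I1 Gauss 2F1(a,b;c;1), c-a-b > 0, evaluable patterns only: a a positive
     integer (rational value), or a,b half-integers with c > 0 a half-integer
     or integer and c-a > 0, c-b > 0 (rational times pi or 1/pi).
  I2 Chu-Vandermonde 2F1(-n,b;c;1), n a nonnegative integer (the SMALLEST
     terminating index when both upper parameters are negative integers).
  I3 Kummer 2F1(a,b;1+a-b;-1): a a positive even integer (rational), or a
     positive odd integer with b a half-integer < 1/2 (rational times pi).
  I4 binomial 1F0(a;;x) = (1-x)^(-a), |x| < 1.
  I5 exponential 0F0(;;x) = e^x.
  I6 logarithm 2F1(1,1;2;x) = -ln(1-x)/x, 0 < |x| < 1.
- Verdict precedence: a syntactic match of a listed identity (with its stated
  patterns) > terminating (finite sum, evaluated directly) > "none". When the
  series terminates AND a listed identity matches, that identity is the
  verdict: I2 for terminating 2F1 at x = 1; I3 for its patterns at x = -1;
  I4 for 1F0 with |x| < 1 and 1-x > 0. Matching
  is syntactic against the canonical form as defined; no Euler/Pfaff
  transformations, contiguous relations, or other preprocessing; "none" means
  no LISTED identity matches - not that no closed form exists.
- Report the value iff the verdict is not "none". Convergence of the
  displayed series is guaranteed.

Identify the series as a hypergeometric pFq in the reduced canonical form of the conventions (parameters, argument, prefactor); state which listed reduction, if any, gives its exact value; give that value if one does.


At argument 1: a 2F1 with upper {3/4, 1}, lower {35/4}, scaled by C = -5/8. Verdict: the Gauss summation I1 applies (x = 1: the Gamma ratio telescopes since c-a-b = 7 > 0 and a = 1 in Z>0). Exact value: -155/224.

Key step: t_0 = -5/8 here, and factor the ratio over Q (C = -5/8): negated roots = parameters.
Term ratio: r(k) = 1 * (k+3/4) (k+1) / [(k+35/4) (k+1)] - rational in k, leading ratio 1; with t_0 = -5/8, classification follows.


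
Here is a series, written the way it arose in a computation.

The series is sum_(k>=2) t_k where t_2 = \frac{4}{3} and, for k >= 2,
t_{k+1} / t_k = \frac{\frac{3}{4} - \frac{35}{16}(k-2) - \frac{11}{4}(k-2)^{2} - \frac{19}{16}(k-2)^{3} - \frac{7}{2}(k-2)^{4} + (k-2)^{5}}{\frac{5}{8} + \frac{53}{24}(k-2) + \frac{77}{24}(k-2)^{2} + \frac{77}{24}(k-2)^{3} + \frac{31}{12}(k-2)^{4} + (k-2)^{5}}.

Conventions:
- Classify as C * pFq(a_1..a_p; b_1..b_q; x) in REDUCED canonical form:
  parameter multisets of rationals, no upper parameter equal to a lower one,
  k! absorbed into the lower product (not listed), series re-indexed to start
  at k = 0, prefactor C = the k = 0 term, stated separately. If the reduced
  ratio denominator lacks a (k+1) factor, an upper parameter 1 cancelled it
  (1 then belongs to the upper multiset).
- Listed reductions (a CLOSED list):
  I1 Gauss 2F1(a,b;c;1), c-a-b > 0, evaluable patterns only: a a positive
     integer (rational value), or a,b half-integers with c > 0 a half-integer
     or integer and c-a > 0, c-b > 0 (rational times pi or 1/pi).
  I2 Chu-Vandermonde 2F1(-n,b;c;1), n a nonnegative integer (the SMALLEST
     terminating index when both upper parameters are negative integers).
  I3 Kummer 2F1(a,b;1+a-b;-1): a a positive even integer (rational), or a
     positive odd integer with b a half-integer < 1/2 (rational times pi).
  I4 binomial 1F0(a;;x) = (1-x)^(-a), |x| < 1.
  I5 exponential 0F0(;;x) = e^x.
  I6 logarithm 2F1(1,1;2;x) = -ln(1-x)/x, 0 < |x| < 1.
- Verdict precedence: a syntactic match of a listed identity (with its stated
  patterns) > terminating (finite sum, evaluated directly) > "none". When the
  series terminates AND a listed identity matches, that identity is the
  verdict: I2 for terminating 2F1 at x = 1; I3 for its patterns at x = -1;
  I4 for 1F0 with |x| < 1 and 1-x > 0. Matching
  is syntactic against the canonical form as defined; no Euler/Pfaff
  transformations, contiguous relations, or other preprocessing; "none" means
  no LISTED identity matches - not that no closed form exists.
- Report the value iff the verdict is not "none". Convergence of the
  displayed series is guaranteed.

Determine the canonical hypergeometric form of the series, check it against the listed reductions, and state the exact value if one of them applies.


This is \frac{4}{3} * 2F1(-4, -\frac{1}{4}; \frac{5}{6}; 1) in reduced canonical form. Verdict at x = 1: Chu-Vandermonde (I2) matches (terminating 2F1 at x = 1 with n = 4, b = -1/4, c = \frac{5}{6}). Exact value: \frac{117845}{51612}.

Key step: with t_0 = \frac{4}{3}, factor the ratio over Q (prefactor 4/3): negated roots = parameters.
Adjacent-term ratio: r(k) = 1 * (k-4) (k-\frac{1}{4}) / [(k+\frac{5}{6}) (k+1)] ; factor over Q: parameters, x = 1, and C = \frac{4}{3}.


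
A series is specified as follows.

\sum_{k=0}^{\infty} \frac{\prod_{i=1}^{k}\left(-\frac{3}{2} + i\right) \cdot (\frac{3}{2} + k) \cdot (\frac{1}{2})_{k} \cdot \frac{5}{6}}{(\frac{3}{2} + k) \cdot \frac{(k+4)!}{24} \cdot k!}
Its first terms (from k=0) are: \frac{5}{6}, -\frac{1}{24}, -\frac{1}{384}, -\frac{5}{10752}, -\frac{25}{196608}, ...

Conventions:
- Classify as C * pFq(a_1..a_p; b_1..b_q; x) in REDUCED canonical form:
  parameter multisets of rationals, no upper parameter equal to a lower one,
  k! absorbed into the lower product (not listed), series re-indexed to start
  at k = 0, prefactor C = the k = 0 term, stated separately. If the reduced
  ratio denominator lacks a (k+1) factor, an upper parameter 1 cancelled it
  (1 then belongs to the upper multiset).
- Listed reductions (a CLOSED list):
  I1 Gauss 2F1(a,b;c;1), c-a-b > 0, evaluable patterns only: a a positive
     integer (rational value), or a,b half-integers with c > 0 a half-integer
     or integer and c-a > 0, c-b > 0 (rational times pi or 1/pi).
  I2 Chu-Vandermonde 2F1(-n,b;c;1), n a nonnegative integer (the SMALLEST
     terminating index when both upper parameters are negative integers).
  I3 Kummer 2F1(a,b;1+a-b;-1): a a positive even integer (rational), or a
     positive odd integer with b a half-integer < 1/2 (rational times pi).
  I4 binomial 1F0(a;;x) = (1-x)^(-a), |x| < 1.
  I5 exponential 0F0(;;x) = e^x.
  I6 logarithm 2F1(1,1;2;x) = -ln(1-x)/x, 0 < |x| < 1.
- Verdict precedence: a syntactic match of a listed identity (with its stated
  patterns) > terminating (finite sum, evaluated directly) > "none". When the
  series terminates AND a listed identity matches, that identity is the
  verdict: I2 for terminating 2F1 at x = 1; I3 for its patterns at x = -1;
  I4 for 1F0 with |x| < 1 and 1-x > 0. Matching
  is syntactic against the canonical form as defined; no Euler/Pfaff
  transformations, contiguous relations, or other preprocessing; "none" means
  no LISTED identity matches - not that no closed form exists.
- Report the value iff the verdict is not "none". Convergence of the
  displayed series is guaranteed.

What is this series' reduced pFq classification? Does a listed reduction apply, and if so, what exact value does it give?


Canonical form: C = \frac{5}{6} times 2F1 with upper {-\frac{1}{2}, \frac{1}{2}}, lower {5}, x = 1. Verdict: Gauss's theorem I1 (half-integer case) fires (x = 1; upper {-\frac{1}{2}, \frac{1}{2}} half-integers, c = 5 in the evaluable pattern). Exact value: \frac{16384}{6615} / \pi.

The tell: t_0 being \frac{5}{6}, the running product (C = 5/6, x = 1) telescopes to a rising factorial.
Term ratio: r(k) = 1 * (k-\frac{1}{2}) (k+\frac{1}{2}) / [(k+5) (k+1)] - rational in k, leading ratio 1; with t_0 = \frac{5}{6}, classification follows.


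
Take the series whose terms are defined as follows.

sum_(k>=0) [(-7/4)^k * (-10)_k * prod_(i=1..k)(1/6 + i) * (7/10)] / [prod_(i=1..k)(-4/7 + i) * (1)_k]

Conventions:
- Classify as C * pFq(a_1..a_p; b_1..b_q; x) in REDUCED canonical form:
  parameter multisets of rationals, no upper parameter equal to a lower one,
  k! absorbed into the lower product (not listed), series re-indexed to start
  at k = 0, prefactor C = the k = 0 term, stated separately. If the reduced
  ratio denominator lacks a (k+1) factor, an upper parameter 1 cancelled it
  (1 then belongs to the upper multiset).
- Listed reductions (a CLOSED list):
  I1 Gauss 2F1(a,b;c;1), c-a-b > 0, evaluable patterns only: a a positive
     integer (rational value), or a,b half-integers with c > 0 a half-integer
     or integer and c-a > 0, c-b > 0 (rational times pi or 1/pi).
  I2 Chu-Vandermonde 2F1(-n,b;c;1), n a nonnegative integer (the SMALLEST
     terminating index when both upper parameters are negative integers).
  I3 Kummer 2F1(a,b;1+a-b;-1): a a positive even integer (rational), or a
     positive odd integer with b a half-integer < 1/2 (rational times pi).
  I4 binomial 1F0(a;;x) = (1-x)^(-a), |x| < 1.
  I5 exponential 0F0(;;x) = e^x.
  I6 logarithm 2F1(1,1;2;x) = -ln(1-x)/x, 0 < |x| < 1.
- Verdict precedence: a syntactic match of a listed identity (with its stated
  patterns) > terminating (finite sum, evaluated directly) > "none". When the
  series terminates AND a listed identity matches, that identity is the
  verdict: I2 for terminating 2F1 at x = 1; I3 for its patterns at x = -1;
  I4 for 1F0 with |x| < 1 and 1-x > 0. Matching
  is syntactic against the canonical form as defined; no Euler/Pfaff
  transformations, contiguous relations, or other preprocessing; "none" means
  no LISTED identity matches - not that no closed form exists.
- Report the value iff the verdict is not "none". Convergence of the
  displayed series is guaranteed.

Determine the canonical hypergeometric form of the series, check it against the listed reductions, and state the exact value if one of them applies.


This is 7/10 * 2F1(-10, 7/6; 3/7; -7/4) in reduced canonical form. Verdict: terminating - no listed pattern fits, but -10 in the upper list cuts the series at k = 10; direct evaluation. Value: 6157428351109239471642935399/39560301156633925386240.

First insight: t_0 being 7/10, (1)_k (C = 7/10) is k! itself.
Step ratio: r(k) = (-7/4) * (k-10) (k+7/6) / [(k+3/7) (k+1)] - rational in k. x = (-7/4); t_0 = 7/10; negate the roots.


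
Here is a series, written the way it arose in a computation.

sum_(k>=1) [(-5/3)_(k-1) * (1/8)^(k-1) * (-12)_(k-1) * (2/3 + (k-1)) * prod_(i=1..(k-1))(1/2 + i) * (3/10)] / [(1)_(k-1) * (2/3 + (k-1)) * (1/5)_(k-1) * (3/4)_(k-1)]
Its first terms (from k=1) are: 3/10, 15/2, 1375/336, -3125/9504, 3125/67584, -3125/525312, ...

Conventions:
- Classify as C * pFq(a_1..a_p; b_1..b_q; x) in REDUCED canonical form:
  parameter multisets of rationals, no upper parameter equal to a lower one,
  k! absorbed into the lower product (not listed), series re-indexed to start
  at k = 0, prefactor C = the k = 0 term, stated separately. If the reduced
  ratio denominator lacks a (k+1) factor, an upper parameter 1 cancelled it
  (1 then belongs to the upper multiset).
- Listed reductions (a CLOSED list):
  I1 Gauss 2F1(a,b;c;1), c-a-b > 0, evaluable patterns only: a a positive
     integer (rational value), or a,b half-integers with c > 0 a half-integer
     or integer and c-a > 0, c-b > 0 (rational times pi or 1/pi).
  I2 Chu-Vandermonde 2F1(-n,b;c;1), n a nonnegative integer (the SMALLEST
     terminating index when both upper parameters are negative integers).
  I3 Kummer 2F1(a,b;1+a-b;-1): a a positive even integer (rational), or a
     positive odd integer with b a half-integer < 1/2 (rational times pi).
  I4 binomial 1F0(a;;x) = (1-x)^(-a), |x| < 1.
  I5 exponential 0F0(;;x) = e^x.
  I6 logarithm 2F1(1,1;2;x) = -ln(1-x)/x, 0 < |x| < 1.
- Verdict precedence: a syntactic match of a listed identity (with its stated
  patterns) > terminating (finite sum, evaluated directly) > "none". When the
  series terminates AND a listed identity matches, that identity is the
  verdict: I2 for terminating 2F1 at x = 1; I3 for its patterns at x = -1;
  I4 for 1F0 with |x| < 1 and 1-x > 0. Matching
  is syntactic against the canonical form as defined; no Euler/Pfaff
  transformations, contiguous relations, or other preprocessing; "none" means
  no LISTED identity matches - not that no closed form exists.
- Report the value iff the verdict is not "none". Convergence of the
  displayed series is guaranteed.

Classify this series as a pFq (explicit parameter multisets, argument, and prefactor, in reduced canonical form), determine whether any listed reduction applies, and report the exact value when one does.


At argument 1/8: a 3F2 with upper {-12, -5/3, 3/2}, lower {1/5, 3/4}, scaled by C = 3/10. Verdict: terminating (-12 upstairs). 13 nonzero terms in all; added directly. Value: 402451767574879574485911843383/34681194944329128311374479360.

The tell: x = (1/8) and (1)_k (C = 3/10) is k! itself.
Adjacent-term ratio: r(k) = (1/8) * (k-12) (k-5/3) (k+3/2) / [(k+1/5) (k+3/4) (k+1)] - rational; roots negated = parameters, x = (1/8), C = 3/10.


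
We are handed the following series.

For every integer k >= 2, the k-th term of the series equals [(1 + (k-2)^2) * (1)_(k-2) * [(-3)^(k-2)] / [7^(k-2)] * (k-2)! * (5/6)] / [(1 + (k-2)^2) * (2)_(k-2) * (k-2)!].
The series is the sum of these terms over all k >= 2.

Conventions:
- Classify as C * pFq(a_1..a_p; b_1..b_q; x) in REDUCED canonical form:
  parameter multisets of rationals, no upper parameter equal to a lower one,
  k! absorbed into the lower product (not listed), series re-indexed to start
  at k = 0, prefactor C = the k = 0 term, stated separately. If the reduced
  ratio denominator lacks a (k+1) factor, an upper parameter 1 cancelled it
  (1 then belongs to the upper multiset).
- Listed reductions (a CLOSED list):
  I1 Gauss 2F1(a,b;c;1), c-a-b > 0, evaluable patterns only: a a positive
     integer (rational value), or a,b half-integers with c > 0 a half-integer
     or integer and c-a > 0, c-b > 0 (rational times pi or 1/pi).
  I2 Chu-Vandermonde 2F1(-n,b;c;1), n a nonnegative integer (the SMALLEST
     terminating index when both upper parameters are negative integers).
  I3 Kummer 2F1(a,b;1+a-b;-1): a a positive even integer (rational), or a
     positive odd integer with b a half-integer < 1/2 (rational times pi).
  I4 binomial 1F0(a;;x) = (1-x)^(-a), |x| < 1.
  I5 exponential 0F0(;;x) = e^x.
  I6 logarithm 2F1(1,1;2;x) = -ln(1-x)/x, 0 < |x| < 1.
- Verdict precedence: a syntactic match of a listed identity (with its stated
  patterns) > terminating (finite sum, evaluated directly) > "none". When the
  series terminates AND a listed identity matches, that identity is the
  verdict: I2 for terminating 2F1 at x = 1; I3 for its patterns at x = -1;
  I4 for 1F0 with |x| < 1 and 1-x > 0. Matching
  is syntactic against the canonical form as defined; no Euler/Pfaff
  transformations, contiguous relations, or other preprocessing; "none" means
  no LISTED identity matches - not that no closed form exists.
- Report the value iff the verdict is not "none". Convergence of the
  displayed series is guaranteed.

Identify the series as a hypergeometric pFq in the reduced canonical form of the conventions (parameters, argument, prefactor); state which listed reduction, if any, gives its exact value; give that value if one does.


Key step: t_0 = 5/6 here, and the factorial ratio (C = 5/6, x = -3/7) (k+a-1)!/(a-1)! is a rising factorial (a)_k.
Ratio: r(k) = (-3/7) * (k+1) (k+1) / [(k+2) (k+1)] ; factor over Q: parameters, x = (-3/7), and C = 5/6.

The series (x = -3/7) is 2F1: upper {1, 1}, lower {2}, prefactor 5/6. Verdict: the I6 logarithm reduction fires (the logarithm: parameters (1,1;2), x = -3/7). Its exact value is (35/18) * ln(10/7).
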